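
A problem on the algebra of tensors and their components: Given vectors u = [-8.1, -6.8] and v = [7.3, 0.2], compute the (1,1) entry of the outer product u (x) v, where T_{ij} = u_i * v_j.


The outer product entry T_{ij} = u_i * v_j.
We need i=1, j=1.
u_1 = -8.1, v_1 = 7.3
T_{1,1} = -8.1 * 7.3 = -59.13

-59.13


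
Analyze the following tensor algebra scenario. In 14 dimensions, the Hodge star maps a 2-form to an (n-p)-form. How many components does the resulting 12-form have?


The Hodge dual of a p-form on an n-dimensional manifold is an (n-p)-form.
n = 14, p = 2, so dual degree = 14 - 2 = 12
The number of components is C(n, n-p) = C(14, 12) = 91

91


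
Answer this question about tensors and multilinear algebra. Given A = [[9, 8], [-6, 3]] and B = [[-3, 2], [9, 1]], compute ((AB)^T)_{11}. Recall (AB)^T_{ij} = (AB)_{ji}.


(AB)^T_{ij} = (AB)_{ji} = sum_k A_{jk} B_{ki}.
For i=1, j=1 we need (AB)_{11}:
A_{11} * B_{11} = 9 * -3 = -27
A_{12} * B_{21} = 8 * 9 = 72
Sum = -27 + 72 = 45

45


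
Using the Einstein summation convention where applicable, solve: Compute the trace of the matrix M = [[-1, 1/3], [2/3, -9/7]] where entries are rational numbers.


The trace is the sum of diagonal entries.
Diagonal: M[1,1] = -1, M[2,2] = -9/7
Tr(M) = -1 + -9/7
Computing step by step:
After adding M[1,1]: -1
After adding M[2,2]: -16/7
Tr(M) = -16/7

-16/7


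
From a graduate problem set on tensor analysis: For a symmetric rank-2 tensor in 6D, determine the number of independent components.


A symmetric rank-2 tensor in d dimensions has d(d+1)/2 independent components.
d = 6
d(d+1)/2 = 6 * 7 / 2 = 42 / 2 = 21

21


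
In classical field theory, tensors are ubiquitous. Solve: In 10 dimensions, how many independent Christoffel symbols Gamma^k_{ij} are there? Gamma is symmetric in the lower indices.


Christoffel symbols Gamma^k_{ij} are symmetric in i,j, so there are d * d(d+1)/2 independent symbols.
d = 10
d(d+1)/2 = 10 * 11 / 2 = 55
Total = 10 * 55 = 550

550


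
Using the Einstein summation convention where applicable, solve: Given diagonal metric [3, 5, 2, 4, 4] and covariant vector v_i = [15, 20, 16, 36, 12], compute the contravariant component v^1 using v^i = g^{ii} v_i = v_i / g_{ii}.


To raise an index with a diagonal metric: v^i = v_i / g_{ii}.
For index 1: v_1 = 15, g_{11} = 3
v^1 = 15 / 3 = 5

5


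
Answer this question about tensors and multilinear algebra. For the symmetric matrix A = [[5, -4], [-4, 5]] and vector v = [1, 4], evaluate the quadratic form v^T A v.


First compute Av:
(Av)_1 = 5*1 + -4*4 = -11
(Av)_2 = -4*1 + 5*4 = 16
Av = [-11, 16]
Then v^T (Av) = 1*-11 + 4*16
= -11 + 64 = 53

53


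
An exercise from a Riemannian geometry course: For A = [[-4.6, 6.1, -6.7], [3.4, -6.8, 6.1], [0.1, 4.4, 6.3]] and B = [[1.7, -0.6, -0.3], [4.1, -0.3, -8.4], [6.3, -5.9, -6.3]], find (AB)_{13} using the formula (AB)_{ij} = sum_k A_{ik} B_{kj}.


(AB)_{ij} = sum_k A_{ik} B_{kj}.
For i=1, j=3:
A_{11} * B_{13} = -4.6 * -0.3 = 1.38
A_{12} * B_{23} = 6.1 * -8.4 = -51.24
A_{13} * B_{33} = -6.7 * -6.3 = 42.21
Sum = 1.38 + -51.24 + 42.21 = -7.65

-7.65


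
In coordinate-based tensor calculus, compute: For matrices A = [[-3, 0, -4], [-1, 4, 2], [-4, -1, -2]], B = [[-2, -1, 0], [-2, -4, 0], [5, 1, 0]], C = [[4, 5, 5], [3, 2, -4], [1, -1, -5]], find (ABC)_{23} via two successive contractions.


(ABC)_{23} = sum_m (AB)_{2m} C_{m3}. First compute row 2 of AB.
(AB)_{21} = -1*-2 + 4*-2 + 2*5 = 4
(AB)_{22} = -1*-1 + 4*-4 + 2*1 = -13
(AB)_{23} = -1*0 + 4*0 + 2*0 = 0
Now contract with column 3 of C:
(AB)_{21} * C_{13} = 4 * 5 = 20
(AB)_{22} * C_{23} = -13 * -4 = 52
(AB)_{23} * C_{33} = 0 * -5 = 0
(ABC)_{23} = 20 + 52 + 0 = 72

72


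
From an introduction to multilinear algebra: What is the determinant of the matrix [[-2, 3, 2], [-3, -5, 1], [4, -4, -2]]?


Expanding along the first row, det(A) = a11*M_11 - a12*M_12 + a13*M_13, where M_1j is the (1,j) minor.
Minor M_11 = -5*-2 - 1*-4 = 14
Minor M_12 = -3*-2 - 1*4 = 2
Minor M_13 = -3*-4 - -5*4 = 32
det = -2*(14) - 3*(2) + 2*(32)
    = -28 - 6 + 64
    = 30

30


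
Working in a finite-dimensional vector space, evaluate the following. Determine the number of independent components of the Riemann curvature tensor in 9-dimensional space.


The Riemann tensor in d dimensions has d^2(d^2 - 1)/12 independent components.
d = 9, so d^2 = 81
d^2 - 1 = 80
d^2(d^2 - 1) = 81 * 80 = 6480
Divide by 12: 6480 / 12 = 540

540


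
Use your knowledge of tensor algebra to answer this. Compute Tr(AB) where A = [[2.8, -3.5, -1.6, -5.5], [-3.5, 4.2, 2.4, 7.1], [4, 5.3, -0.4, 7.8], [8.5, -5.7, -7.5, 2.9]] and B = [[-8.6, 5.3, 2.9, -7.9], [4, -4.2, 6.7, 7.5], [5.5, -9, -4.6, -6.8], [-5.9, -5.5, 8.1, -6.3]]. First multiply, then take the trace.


Tr(AB) = sum_i (AB)_{ii} where (AB)_{ii} = sum_k A_{ik} B_{ki}.
(AB)_{11} = 2.8*-8.6 + -3.5*4 + -1.6*5.5 + -5.5*-5.9 = -14.43
(AB)_{22} = -3.5*5.3 + 4.2*-4.2 + 2.4*-9 + 7.1*-5.5 = -96.84
(AB)_{33} = 4*2.9 + 5.3*6.7 + -0.4*-4.6 + 7.8*8.1 = 112.13
(AB)_{44} = 8.5*-7.9 + -5.7*7.5 + -7.5*-6.8 + 2.9*-6.3 = -77.17
Tr(AB) = -14.43 + -96.84 + 112.13 + -77.17 = -76.31

-76.31


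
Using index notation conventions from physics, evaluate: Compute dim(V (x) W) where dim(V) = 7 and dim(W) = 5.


The dimension of a tensor product is the product of dimensions.
dim(V) = 7, dim(W) = 5
dim(V (x) W) = 7 * 5 = 35

35


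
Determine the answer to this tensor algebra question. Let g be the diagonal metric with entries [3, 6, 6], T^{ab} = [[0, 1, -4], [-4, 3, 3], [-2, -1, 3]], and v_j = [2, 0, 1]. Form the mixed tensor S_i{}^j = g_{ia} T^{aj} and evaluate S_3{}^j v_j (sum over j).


Step 1: lower the first index. For a diagonal metric, g_{ia} T^{aj} = g_{ii} T^{ij} (no sum on i).
g_{33} = 6
S_3{}^1 = 6 * T^{31} = 6 * -2 = -12
S_3{}^2 = 6 * T^{32} = 6 * -1 = -6
S_3{}^3 = 6 * T^{33} = 6 * 3 = 18
Step 2: contract S_3{}^j with v_j.
S_3{}^1 * v_1 = -12 * 2 = -24
S_3{}^2 * v_2 = -6 * 0 = 0
S_3{}^3 * v_3 = 18 * 1 = 18
Result = -24 + 0 + 18 = -6

-6


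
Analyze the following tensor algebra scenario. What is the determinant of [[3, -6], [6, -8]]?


For a 2x2 matrix [[a, b], [c, d]], det = a*d - b*c.
a = 3, b = -6, c = 6, d = -8
a*d = 3 * -8 = -24
b*c = -6 * 6 = -36
det = -24 - -36 = 12

12


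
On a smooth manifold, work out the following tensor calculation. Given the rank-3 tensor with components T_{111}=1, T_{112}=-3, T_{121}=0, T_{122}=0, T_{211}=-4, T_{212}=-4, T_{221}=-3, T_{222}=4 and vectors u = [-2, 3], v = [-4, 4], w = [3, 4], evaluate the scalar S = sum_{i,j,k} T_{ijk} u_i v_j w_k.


S = sum over i,j,k of T_{ijk} u_i v_j w_k. Expanding all 8 terms:
T_{111}*u_1*v_1*w_1 = 1*-2*-4*3 = 24  (running total: 24)
T_{112}*u_1*v_1*w_2 = -3*-2*-4*4 = -96  (running total: -72)
T_{121}*u_1*v_2*w_1 = 0*-2*4*3 = 0  (running total: -72)
T_{122}*u_1*v_2*w_2 = 0*-2*4*4 = 0  (running total: -72)
T_{211}*u_2*v_1*w_1 = -4*3*-4*3 = 144  (running total: 72)
T_{212}*u_2*v_1*w_2 = -4*3*-4*4 = 192  (running total: 264)
T_{221}*u_2*v_2*w_1 = -3*3*4*3 = -108  (running total: 156)
T_{222}*u_2*v_2*w_2 = 4*3*4*4 = 192  (running total: 348)
S = 348

348


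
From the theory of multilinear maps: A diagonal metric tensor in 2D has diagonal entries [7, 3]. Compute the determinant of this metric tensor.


For a diagonal metric, the determinant is the product of diagonal entries.
Diagonal entries: 7, 3
det(g) = 7 * 3 = 21

21


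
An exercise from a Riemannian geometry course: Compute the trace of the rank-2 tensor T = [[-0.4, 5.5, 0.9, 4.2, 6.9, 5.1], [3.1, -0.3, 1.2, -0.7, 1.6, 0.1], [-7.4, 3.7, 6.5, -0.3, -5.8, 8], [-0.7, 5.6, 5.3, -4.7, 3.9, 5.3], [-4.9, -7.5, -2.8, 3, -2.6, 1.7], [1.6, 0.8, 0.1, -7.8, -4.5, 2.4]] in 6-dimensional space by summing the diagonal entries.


The contraction (trace) of a rank-2 tensor is the sum of its diagonal elements.
Diagonal entries: A[1,1] = -0.4, A[2,2] = -0.3, A[3,3] = 6.5, A[4,4] = -4.7, A[5,5] = -2.6, A[6,6] = 2.4
Tr(A) = -0.4 + -0.3 + 6.5 + -4.7 + -2.6 + 2.4 = 0.9

0.9


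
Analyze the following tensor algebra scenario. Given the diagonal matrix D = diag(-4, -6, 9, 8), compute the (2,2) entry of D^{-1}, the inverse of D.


For a diagonal matrix, the inverse has entries (D^{-1})_{ii} = 1/d_{ii}.
The diagonal entries are: d_{11} = -4, d_{22} = -6, d_{33} = 9, d_{44} = 8
We need (D^{-1})_{22} = 1/d_{22} = 1/-6 = -1/6

-1/6


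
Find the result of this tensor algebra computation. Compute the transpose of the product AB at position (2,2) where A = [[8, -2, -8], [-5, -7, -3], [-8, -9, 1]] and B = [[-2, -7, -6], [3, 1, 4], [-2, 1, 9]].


(AB)^T_{ij} = (AB)_{ji} = sum_k A_{jk} B_{ki}.
For i=2, j=2 we need (AB)_{22}:
A_{21} * B_{12} = -5 * -7 = 35
A_{22} * B_{22} = -7 * 1 = -7
A_{23} * B_{32} = -3 * 1 = -3
Sum = 35 + -7 + -3 = 25

25


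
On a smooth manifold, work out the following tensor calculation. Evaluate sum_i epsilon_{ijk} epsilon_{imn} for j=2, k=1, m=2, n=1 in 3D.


Using the identity: epsilon_{ijk} epsilon_{imn} = delta_{jm} delta_{kn} - delta_{jn} delta_{km}.
delta_{22} = 1
delta_{11} = 1
delta_{21} = 0
delta_{12} = 0
Result = 1 * 1 - 0 * 0 = 1 - 0 = 1

1


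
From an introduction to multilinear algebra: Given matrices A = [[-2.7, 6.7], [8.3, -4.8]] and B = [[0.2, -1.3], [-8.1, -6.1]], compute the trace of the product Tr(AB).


Tr(AB) = sum_i (AB)_{ii} where (AB)_{ii} = sum_k A_{ik} B_{ki}.
(AB)_{11} = -2.7*0.2 + 6.7*-8.1 = -54.81
(AB)_{22} = 8.3*-1.3 + -4.8*-6.1 = 18.49
Tr(AB) = -54.81 + 18.49 = -36.32

-36.32


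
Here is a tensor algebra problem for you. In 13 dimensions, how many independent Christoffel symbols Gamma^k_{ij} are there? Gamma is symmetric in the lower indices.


Christoffel symbols Gamma^k_{ij} are symmetric in i,j, so there are d * d(d+1)/2 independent symbols.
d = 13
d(d+1)/2 = 13 * 14 / 2 = 91
Total = 13 * 91 = 1183

1183


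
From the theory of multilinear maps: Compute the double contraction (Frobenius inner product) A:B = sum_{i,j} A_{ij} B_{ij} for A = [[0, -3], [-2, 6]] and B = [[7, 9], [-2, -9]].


A:B = sum over all i,j of A_{ij} * B_{ij}.
Row 1: 0*7=0, -3*9=-27 => row sum = -27
Row 2: -2*-2=4, 6*-9=-54 => row sum = -50
Total = -27 + -50 = -77

-77


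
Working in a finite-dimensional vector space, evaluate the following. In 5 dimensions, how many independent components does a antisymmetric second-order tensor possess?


A antisymmetric rank-2 tensor in d dimensions has d(d-1)/2 independent components.
d = 5
d(d-1)/2 = 5 * 4 / 2 = 20 / 2 = 10

10


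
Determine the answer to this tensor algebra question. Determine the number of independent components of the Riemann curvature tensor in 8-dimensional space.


The Riemann tensor in d dimensions has d^2(d^2 - 1)/12 independent components.
d = 8, so d^2 = 64
d^2 - 1 = 63
d^2(d^2 - 1) = 64 * 63 = 4032
Divide by 12: 4032 / 12 = 336

336


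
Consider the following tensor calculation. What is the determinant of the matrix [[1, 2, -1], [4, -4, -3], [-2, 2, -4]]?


Expanding along the first row, det(A) = a11*M_11 - a12*M_12 + a13*M_13, where M_1j is the (1,j) minor.
Minor M_11 = -4*-4 - -3*2 = 22
Minor M_12 = 4*-4 - -3*-2 = -22
Minor M_13 = 4*2 - -4*-2 = 0
det = 1*(22) - 2*(-22) + -1*(0)
    = 22 - -44 + 0
    = 66

66


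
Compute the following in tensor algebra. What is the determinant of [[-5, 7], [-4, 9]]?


For a 2x2 matrix [[a, b], [c, d]], det = a*d - b*c.
a = -5, b = 7, c = -4, d = 9
a*d = -5 * 9 = -45
b*c = 7 * -4 = -28
det = -45 - -28 = -17

-17


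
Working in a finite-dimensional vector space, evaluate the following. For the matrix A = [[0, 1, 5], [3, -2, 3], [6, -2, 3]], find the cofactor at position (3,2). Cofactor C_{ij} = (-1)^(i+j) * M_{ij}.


To find cofactor C_{32}, delete row 3 and column 2.
The resulting 2x2 submatrix is: [[0, 5], [3, 3]]
Minor M_{32} = 0*3 - 5*3
  = 0 - 15 = -15
Sign = (-1)^(3+2) = (-1)^5 = -1
Cofactor C_{32} = -1 * -15 = 15

15


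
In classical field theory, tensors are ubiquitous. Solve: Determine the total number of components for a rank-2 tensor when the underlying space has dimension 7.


The number of components of a rank-r tensor in d dimensions is d^r.
Here d = 7 and r = 2.
7^2 = 49

49


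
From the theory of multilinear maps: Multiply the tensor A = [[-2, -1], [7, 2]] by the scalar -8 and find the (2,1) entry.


Scalar multiplication: (cA)_{ij} = c * A_{ij}.
c = -8
A_{21} = 7
(cA)_{21} = -8 * 7 = -56

-56


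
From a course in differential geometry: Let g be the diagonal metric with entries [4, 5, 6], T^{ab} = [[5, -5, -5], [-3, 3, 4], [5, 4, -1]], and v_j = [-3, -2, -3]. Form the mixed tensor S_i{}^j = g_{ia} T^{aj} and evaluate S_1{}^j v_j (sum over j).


Step 1: lower the first index. For a diagonal metric, g_{ia} T^{aj} = g_{ii} T^{ij} (no sum on i).
g_{11} = 4
S_1{}^1 = 4 * T^{11} = 4 * 5 = 20
S_1{}^2 = 4 * T^{12} = 4 * -5 = -20
S_1{}^3 = 4 * T^{13} = 4 * -5 = -20
Step 2: contract S_1{}^j with v_j.
S_1{}^1 * v_1 = 20 * -3 = -60
S_1{}^2 * v_2 = -20 * -2 = 40
S_1{}^3 * v_3 = -20 * -3 = 60
Result = -60 + 40 + 60 = 40

40


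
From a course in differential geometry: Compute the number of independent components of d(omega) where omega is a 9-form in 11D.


The exterior derivative of a p-form is a (p+1)-form.
Its number of independent components is C(n, p+1).
n = 11, p+1 = 10
C(11, 10) = 11

11


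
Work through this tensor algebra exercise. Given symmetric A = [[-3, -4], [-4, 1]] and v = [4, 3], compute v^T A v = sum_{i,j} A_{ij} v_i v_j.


First compute Av:
(Av)_1 = -3*4 + -4*3 = -24
(Av)_2 = -4*4 + 1*3 = -13
Av = [-24, -13]
Then v^T (Av) = 4*-24 + 3*-13
= -96 + -39 = -135

-135


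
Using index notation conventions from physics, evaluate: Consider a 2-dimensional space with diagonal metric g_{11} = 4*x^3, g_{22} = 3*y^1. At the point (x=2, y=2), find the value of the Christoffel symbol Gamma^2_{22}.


For a diagonal metric, Gamma^k_{ij} = (1/2) g^{kk} (dg_{ik}/dx_j + dg_{jk}/dx_i - dg_{ij}/dx_k).
The metric is diagonal, so g_{ab} = 0 for a != b.
At the given point: g_{11} = 32, g_{22} = 6
g^{22} = 1/6
dg_{22}/dx_2 = dg_{22}/dx_2 = 3
dg_{22}/dx_2 = dg_{22}/dx_2 = 3
dg_{22}/dx_2 = dg_{22}/dx_2 = 3
Numerator = 3 + 3 - 3 = 3
Gamma^2_{22} = 3 / (2 * 6) = 1/4

1/4


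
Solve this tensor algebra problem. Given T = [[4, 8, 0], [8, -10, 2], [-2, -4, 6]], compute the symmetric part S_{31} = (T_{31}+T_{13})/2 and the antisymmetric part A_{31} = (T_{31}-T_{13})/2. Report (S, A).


T_{31} = -2
T_{13} = 0
S_{31} = (-2 + 0)/2 = -2/2 = -1
A_{31} = (-2 - 0)/2 = -2/2 = -1
Check: S + A = -1 + -1 = -2 = T_{31}.

(-1, -1)


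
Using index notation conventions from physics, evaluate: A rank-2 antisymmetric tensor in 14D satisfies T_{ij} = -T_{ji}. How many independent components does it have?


An antisymmetric rank-2 tensor satisfies A_{ij} = -A_{ji}, so diagonal entries are zero.
The independent components are the upper-triangular entries: C(n, 2) = n(n-1)/2.
n = 14
C(14, 2) = 14 * 13 / 2 = 182 / 2 = 91

91


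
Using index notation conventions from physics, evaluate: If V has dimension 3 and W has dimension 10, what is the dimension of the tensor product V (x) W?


The dimension of a tensor product is the product of dimensions.
dim(V) = 3, dim(W) = 10
dim(V (x) W) = 3 * 10 = 30

30


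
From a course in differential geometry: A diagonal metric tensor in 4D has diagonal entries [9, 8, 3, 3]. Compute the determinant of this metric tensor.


For a diagonal metric, the determinant is the product of diagonal entries.
Diagonal entries: 9, 8, 3, 3
det(g) = 9 * 8 * 3 * 3 = 648

648


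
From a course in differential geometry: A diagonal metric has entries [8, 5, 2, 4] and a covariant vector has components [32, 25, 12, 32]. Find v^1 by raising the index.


To raise an index with a diagonal metric: v^i = v_i / g_{ii}.
For index 1: v_1 = 32, g_{11} = 8
v^1 = 32 / 8 = 4

4


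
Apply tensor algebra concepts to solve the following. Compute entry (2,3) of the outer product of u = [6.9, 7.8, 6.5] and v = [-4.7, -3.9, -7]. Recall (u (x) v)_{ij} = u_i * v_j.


The outer product entry T_{ij} = u_i * v_j.
We need i=2, j=3.
u_2 = 7.8, v_3 = -7
T_{2,3} = 7.8 * -7 = -54.6

-54.6


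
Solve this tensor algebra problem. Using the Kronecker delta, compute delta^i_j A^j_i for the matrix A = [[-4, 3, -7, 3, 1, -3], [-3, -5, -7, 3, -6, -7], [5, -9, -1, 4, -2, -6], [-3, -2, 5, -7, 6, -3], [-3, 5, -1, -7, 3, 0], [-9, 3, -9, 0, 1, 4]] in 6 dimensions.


The contraction (trace) of a rank-2 tensor is the sum of its diagonal elements.
Diagonal entries: A[1,1] = -4, A[2,2] = -5, A[3,3] = -1, A[4,4] = -7, A[5,5] = 3, A[6,6] = 4
Tr(A) = -4 + -5 + -1 + -7 + 3 + 4 = -10

-10


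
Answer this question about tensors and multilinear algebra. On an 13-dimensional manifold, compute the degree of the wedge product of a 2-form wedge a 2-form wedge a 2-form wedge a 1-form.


The degree of a wedge product is the sum of the degrees of the individual forms.
Degrees: 2, 2, 2, 1
Total degree = 2 + 2 + 2 + 1 = 7

7


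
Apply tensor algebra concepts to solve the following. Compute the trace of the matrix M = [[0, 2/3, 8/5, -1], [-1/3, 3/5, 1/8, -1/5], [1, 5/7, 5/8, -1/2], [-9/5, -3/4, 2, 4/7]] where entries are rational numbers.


The trace is the sum of diagonal entries.
Diagonal: M[1,1] = 0, M[2,2] = 3/5, M[3,3] = 5/8, M[4,4] = 4/7
Tr(M) = 0 + 3/5 + 5/8 + 4/7
Computing step by step:
After adding M[1,1]: 0
After adding M[2,2]: 3/5
After adding M[3,3]: 49/40
After adding M[4,4]: 503/280
Tr(M) = 503/280

503/280


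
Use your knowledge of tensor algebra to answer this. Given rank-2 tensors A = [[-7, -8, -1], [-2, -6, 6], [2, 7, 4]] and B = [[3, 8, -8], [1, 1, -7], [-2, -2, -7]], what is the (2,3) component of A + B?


Tensor addition is component-wise: (A + B)_{ij} = A_{ij} + B_{ij}.
A_{23} = 6
B_{23} = -7
(A + B)_{23} = 6 + -7 = -1

-1


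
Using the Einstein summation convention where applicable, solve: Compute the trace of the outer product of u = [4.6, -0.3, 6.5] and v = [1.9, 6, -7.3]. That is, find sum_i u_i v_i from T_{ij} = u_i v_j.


The outer product gives T_{ij} = u_i v_j.
The trace (contraction) is Tr(T) = sum_i T_{ii} = sum_i u_i v_i.
Diagonal entries:
T_{11} = u_1 * v_1 = 4.6 * 1.9 = 8.74
T_{22} = u_2 * v_2 = -0.3 * 6 = -1.8
T_{33} = u_3 * v_3 = 6.5 * -7.3 = -47.45
Tr(T) = 8.74 + -1.8 + -47.45 = -40.51

-40.51


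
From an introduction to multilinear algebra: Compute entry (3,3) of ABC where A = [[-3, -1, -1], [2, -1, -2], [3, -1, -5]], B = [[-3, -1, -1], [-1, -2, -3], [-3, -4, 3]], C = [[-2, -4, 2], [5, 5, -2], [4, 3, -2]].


(ABC)_{33} = sum_m (AB)_{3m} C_{m3}. First compute row 3 of AB.
(AB)_{31} = 3*-3 + -1*-1 + -5*-3 = 7
(AB)_{32} = 3*-1 + -1*-2 + -5*-4 = 19
(AB)_{33} = 3*-1 + -1*-3 + -5*3 = -15
Now contract with column 3 of C:
(AB)_{31} * C_{13} = 7 * 2 = 14
(AB)_{32} * C_{23} = 19 * -2 = -38
(AB)_{33} * C_{33} = -15 * -2 = 30
(ABC)_{33} = 14 + -38 + 30 = 6

6


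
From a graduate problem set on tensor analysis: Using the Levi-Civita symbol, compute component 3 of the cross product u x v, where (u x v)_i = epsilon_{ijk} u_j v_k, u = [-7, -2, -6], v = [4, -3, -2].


(u x v)_3 = sum_{j,k} epsilon_{3jk} u_j v_k. Only permutations of (1,2,3) contribute; the two non-zero terms are:
eps_{312} u_1 v_2 = 1 * -7 * -3 = 21
eps_{321} u_2 v_1 = -1 * -2 * 4 = 8
(u x v)_3 = 29

29


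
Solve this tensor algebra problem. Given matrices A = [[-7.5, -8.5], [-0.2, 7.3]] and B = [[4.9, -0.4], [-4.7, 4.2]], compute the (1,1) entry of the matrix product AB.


(AB)_{ij} = sum_k A_{ik} B_{kj}.
For i=1, j=1:
A_{11} * B_{11} = -7.5 * 4.9 = -36.75
A_{12} * B_{21} = -8.5 * -4.7 = 39.95
Sum = -36.75 + 39.95 = 3.2

3.2


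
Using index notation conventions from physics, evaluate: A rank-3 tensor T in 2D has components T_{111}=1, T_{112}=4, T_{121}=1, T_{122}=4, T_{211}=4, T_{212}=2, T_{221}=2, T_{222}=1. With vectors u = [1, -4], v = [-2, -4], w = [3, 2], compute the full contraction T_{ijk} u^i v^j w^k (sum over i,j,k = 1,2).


S = sum over i,j,k of T_{ijk} u_i v_j w_k. Expanding all 8 terms:
T_{111}*u_1*v_1*w_1 = 1*1*-2*3 = -6  (running total: -6)
T_{112}*u_1*v_1*w_2 = 4*1*-2*2 = -16  (running total: -22)
T_{121}*u_1*v_2*w_1 = 1*1*-4*3 = -12  (running total: -34)
T_{122}*u_1*v_2*w_2 = 4*1*-4*2 = -32  (running total: -66)
T_{211}*u_2*v_1*w_1 = 4*-4*-2*3 = 96  (running total: 30)
T_{212}*u_2*v_1*w_2 = 2*-4*-2*2 = 32  (running total: 62)
T_{221}*u_2*v_2*w_1 = 2*-4*-4*3 = 96  (running total: 158)
T_{222}*u_2*v_2*w_2 = 1*-4*-4*2 = 32  (running total: 190)
S = 190

190


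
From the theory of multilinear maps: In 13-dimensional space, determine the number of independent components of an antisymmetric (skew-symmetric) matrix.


An antisymmetric rank-2 tensor satisfies A_{ij} = -A_{ji}, so diagonal entries are zero.
The independent components are the upper-triangular entries: C(n, 2) = n(n-1)/2.
n = 13
C(13, 2) = 13 * 12 / 2 = 156 / 2 = 78

78


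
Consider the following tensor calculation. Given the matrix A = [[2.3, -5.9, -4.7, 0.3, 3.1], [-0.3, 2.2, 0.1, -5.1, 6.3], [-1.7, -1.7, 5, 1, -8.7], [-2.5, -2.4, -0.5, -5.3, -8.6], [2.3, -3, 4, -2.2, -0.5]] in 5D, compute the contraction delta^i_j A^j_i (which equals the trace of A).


The contraction (trace) of a rank-2 tensor is the sum of its diagonal elements.
Diagonal entries: A[1,1] = 2.3, A[2,2] = 2.2, A[3,3] = 5, A[4,4] = -5.3, A[5,5] = -0.5
Tr(A) = 2.3 + 2.2 + 5 + -5.3 + -0.5 = 3.7

3.7


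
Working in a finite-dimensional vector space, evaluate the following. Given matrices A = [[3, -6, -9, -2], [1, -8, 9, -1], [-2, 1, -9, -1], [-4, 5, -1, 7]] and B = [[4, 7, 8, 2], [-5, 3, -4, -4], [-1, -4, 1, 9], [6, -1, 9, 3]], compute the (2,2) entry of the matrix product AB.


(AB)_{ij} = sum_k A_{ik} B_{kj}.
For i=2, j=2:
A_{21} * B_{12} = 1 * 7 = 7
A_{22} * B_{22} = -8 * 3 = -24
A_{23} * B_{32} = 9 * -4 = -36
A_{24} * B_{42} = -1 * -1 = 1
Sum = 7 + -24 + -36 + 1 = -52

-52


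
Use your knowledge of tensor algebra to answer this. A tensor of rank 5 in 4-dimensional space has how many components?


The number of components of a rank-r tensor in d dimensions is d^r.
Here d = 4 and r = 5.
4^5 = 1024

1024


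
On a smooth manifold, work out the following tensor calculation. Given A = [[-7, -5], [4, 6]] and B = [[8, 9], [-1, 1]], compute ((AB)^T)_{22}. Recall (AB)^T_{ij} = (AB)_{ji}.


(AB)^T_{ij} = (AB)_{ji} = sum_k A_{jk} B_{ki}.
For i=2, j=2 we need (AB)_{22}:
A_{21} * B_{12} = 4 * 9 = 36
A_{22} * B_{22} = 6 * 1 = 6
Sum = 36 + 6 = 42

42


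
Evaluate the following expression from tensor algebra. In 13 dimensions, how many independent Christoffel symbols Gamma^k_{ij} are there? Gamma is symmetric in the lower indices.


Christoffel symbols Gamma^k_{ij} are symmetric in i,j, so there are d * d(d+1)/2 independent symbols.
d = 13
d(d+1)/2 = 13 * 14 / 2 = 91
Total = 13 * 91 = 1183

1183


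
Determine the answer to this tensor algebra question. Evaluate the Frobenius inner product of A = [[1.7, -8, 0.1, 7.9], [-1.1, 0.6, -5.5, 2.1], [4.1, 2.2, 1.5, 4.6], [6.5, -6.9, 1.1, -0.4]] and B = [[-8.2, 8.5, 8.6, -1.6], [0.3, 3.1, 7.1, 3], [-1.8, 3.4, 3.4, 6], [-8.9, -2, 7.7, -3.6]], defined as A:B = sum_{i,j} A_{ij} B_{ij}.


A:B = sum over all i,j of A_{ij} * B_{ij}.
Row 1: 1.7*-8.2=-13.94, -8*8.5=-68, 0.1*8.6=0.86, 7.9*-1.6=-12.64 => row sum = -93.72
Row 2: -1.1*0.3=-0.33, 0.6*3.1=1.86, -5.5*7.1=-39.05, 2.1*3=6.3 => row sum = -31.22
Row 3: 4.1*-1.8=-7.38, 2.2*3.4=7.48, 1.5*3.4=5.1, 4.6*6=27.6 => row sum = 32.8
Row 4: 6.5*-8.9=-57.85, -6.9*-2=13.8, 1.1*7.7=8.47, -0.4*-3.6=1.44 => row sum = -34.14
Total = -93.72 + -31.22 + 32.8 + -34.14 = -126.28

-126.28


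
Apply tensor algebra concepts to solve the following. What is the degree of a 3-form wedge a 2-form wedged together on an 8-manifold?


The degree of a wedge product is the sum of the degrees of the individual forms.
Degrees: 3, 2
Total degree = 3 + 2 = 5

5


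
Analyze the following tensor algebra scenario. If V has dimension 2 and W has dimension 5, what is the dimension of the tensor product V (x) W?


The dimension of a tensor product is the product of dimensions.
dim(V) = 2, dim(W) = 5
dim(V (x) W) = 2 * 5 = 10

10


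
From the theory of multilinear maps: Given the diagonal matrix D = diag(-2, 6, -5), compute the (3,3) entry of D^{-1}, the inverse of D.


For a diagonal matrix, the inverse has entries (D^{-1})_{ii} = 1/d_{ii}.
The diagonal entries are: d_{11} = -2, d_{22} = 6, d_{33} = -5
We need (D^{-1})_{33} = 1/d_{33} = 1/-5 = -1/5

-1/5


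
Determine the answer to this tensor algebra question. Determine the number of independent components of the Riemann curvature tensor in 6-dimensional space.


The Riemann tensor in d dimensions has d^2(d^2 - 1)/12 independent components.
d = 6, so d^2 = 36
d^2 - 1 = 35
d^2(d^2 - 1) = 36 * 35 = 1260
Divide by 12: 1260 / 12 = 105

105


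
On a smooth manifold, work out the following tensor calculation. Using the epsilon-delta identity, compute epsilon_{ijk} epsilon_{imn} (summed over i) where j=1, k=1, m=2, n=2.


Using the identity: epsilon_{ijk} epsilon_{imn} = delta_{jm} delta_{kn} - delta_{jn} delta_{km}.
delta_{12} = 0
delta_{12} = 0
delta_{12} = 0
delta_{12} = 0
Result = 0 * 0 - 0 * 0 = 0 - 0 = 0

0


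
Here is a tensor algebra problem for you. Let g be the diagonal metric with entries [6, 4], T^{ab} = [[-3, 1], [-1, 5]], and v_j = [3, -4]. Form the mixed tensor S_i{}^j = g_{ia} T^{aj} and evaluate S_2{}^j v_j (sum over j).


Step 1: lower the first index. For a diagonal metric, g_{ia} T^{aj} = g_{ii} T^{ij} (no sum on i).
g_{22} = 4
S_2{}^1 = 4 * T^{21} = 4 * -1 = -4
S_2{}^2 = 4 * T^{22} = 4 * 5 = 20
Step 2: contract S_2{}^j with v_j.
S_2{}^1 * v_1 = -4 * 3 = -12
S_2{}^2 * v_2 = 20 * -4 = -80
Result = -12 + -80 = -92

-92


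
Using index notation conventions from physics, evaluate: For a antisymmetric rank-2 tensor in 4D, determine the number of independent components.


A antisymmetric rank-2 tensor in d dimensions has d(d-1)/2 independent components.
d = 4
d(d-1)/2 = 4 * 3 / 2 = 12 / 2 = 6

6


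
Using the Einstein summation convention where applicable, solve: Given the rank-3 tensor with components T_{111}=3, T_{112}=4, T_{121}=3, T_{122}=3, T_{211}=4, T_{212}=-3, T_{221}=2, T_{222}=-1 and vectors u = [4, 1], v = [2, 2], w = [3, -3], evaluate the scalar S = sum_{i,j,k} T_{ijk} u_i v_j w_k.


S = sum over i,j,k of T_{ijk} u_i v_j w_k. Expanding all 8 terms:
T_{111}*u_1*v_1*w_1 = 3*4*2*3 = 72  (running total: 72)
T_{112}*u_1*v_1*w_2 = 4*4*2*-3 = -96  (running total: -24)
T_{121}*u_1*v_2*w_1 = 3*4*2*3 = 72  (running total: 48)
T_{122}*u_1*v_2*w_2 = 3*4*2*-3 = -72  (running total: -24)
T_{211}*u_2*v_1*w_1 = 4*1*2*3 = 24  (running total: 0)
T_{212}*u_2*v_1*w_2 = -3*1*2*-3 = 18  (running total: 18)
T_{221}*u_2*v_2*w_1 = 2*1*2*3 = 12  (running total: 30)
T_{222}*u_2*v_2*w_2 = -1*1*2*-3 = 6  (running total: 36)
S = 36

36


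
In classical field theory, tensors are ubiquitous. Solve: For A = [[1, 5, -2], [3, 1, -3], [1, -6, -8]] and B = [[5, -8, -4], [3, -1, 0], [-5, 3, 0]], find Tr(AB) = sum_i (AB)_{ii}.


Tr(AB) = sum_i (AB)_{ii} where (AB)_{ii} = sum_k A_{ik} B_{ki}.
(AB)_{11} = 1*5 + 5*3 + -2*-5 = 30
(AB)_{22} = 3*-8 + 1*-1 + -3*3 = -34
(AB)_{33} = 1*-4 + -6*0 + -8*0 = -4
Tr(AB) = 30 + -34 + -4 = -8

-8


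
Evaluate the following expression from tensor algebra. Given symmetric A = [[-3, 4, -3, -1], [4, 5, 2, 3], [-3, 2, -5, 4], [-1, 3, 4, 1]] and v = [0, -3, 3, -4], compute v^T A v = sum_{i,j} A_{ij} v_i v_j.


First compute Av:
(Av)_1 = -3*0 + 4*-3 + -3*3 + -1*-4 = -17
(Av)_2 = 4*0 + 5*-3 + 2*3 + 3*-4 = -21
(Av)_3 = -3*0 + 2*-3 + -5*3 + 4*-4 = -37
(Av)_4 = -1*0 + 3*-3 + 4*3 + 1*-4 = -1
Av = [-17, -21, -37, -1]
Then v^T (Av) = 0*-17 + -3*-21 + 3*-37 + -4*-1
= 0 + 63 + -111 + 4 = -44

-44


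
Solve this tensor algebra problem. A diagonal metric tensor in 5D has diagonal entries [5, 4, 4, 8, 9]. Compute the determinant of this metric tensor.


For a diagonal metric, the determinant is the product of diagonal entries.
Diagonal entries: 5, 4, 4, 8, 9
det(g) = 5 * 4 * 4 * 8 * 9 = 5760

5760


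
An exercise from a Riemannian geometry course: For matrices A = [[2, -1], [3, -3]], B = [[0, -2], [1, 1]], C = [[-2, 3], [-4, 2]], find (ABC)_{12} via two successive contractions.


(ABC)_{12} = sum_m (AB)_{1m} C_{m2}. First compute row 1 of AB.
(AB)_{11} = 2*0 + -1*1 = -1
(AB)_{12} = 2*-2 + -1*1 = -5
Now contract with column 2 of C:
(AB)_{11} * C_{12} = -1 * 3 = -3
(AB)_{12} * C_{22} = -5 * 2 = -10
(ABC)_{12} = -3 + -10 = -13

-13


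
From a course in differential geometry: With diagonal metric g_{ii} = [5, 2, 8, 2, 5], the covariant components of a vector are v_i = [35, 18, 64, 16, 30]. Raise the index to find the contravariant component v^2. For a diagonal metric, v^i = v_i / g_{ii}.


To raise an index with a diagonal metric: v^i = v_i / g_{ii}.
For index 2: v_2 = 18, g_{22} = 2
v^2 = 18 / 2 = 9

9


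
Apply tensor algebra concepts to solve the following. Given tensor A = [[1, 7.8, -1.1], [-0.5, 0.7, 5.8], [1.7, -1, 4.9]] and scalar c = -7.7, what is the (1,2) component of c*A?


Scalar multiplication: (cA)_{ij} = c * A_{ij}.
c = -7.7
A_{12} = 7.8
(cA)_{12} = -7.7 * 7.8 = -60.06

-60.06


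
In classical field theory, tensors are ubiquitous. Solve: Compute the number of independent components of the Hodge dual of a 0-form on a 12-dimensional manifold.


The Hodge dual of a p-form on an n-dimensional manifold is an (n-p)-form.
n = 12, p = 0, so dual degree = 12 - 0 = 12
The number of components is C(n, n-p) = C(12, 12) = 1

1


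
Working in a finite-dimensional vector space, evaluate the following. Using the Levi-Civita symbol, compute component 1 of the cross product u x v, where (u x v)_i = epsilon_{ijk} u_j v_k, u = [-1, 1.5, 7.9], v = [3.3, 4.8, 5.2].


(u x v)_1 = sum_{j,k} epsilon_{1jk} u_j v_k. Only permutations of (1,2,3) contribute; the two non-zero terms are:
eps_{123} u_2 v_3 = 1 * 1.5 * 5.2 = 7.8
eps_{132} u_3 v_2 = -1 * 7.9 * 4.8 = -37.92
(u x v)_1 = -30.12

-30.12


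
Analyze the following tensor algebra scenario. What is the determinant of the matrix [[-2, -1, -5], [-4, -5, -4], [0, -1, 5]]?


Expanding along the first row, det(A) = a11*M_11 - a12*M_12 + a13*M_13, where M_1j is the (1,j) minor.
Minor M_11 = -5*5 - -4*-1 = -29
Minor M_12 = -4*5 - -4*0 = -20
Minor M_13 = -4*-1 - -5*0 = 4
det = -2*(-29) - -1*(-20) + -5*(4)
    = 58 - 20 + -20
    = 18

18


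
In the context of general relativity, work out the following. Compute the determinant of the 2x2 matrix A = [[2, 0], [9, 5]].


For a 2x2 matrix [[a, b], [c, d]], det = a*d - b*c.
a = 2, b = 0, c = 9, d = 5
a*d = 2 * 5 = 10
b*c = 0 * 9 = 0
det = 10 - 0 = 10

10


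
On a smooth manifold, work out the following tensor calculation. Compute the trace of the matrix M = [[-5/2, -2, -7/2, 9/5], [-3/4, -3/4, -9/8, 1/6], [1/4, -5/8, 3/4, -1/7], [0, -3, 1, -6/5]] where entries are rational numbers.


The trace is the sum of diagonal entries.
Diagonal: M[1,1] = -5/2, M[2,2] = -3/4, M[3,3] = 3/4, M[4,4] = -6/5
Tr(M) = -5/2 + -3/4 + 3/4 + -6/5
Computing step by step:
After adding M[1,1]: -5/2
After adding M[2,2]: -13/4
After adding M[3,3]: -5/2
After adding M[4,4]: -37/10
Tr(M) = -37/10

-37/10


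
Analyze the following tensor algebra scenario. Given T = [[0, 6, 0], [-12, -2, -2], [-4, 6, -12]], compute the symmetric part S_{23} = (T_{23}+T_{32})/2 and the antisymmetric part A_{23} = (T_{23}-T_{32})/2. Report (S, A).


T_{23} = -2
T_{32} = 6
S_{23} = (-2 + 6)/2 = 4/2 = 2
A_{23} = (-2 - 6)/2 = -8/2 = -4
Check: S + A = 2 + -4 = -2 = T_{23}.

(2, -4)


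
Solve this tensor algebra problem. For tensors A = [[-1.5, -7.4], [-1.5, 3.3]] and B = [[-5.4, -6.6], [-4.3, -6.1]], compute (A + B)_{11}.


Tensor addition is component-wise: (A + B)_{ij} = A_{ij} + B_{ij}.
A_{11} = -1.5
B_{11} = -5.4
(A + B)_{11} = -1.5 + -5.4 = -6.9

-6.9


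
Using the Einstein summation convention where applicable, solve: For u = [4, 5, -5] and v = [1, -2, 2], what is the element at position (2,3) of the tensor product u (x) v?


The outer product entry T_{ij} = u_i * v_j.
We need i=2, j=3.
u_2 = 5, v_3 = 2
T_{2,3} = 5 * 2 = 10

10


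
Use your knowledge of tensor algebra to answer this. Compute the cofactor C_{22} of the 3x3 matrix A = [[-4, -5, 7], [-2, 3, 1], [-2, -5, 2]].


To find cofactor C_{22}, delete row 2 and column 2.
The resulting 2x2 submatrix is: [[-4, 7], [-2, 2]]
Minor M_{22} = -4*2 - 7*-2
  = -8 - -14 = 6
Sign = (-1)^(2+2) = (-1)^4 = 1
Cofactor C_{22} = 1 * 6 = 6

6


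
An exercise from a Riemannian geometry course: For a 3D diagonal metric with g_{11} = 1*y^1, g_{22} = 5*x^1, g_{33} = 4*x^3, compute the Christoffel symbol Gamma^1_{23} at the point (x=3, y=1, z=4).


For a diagonal metric, Gamma^k_{ij} = (1/2) g^{kk} (dg_{ik}/dx_j + dg_{jk}/dx_i - dg_{ij}/dx_k).
The metric is diagonal, so g_{ab} = 0 for a != b.
At the given point: g_{11} = 1, g_{22} = 15, g_{33} = 108
g^{11} = 1/1
dg_{21}/dx_3 = 0 (off-diagonal)
dg_{31}/dx_2 = 0 (off-diagonal)
dg_{23}/dx_1 = 0 (off-diagonal)
Numerator = 0 + 0 - 0 = 0
Gamma^1_{23} = 0 / (2 * 1) = 0

0


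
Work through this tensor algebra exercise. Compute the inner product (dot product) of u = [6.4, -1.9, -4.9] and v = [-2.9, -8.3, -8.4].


The inner product u . v = sum of u_i * v_i.
Term-by-term: 6.4 * -2.9, -1.9 * -8.3, -4.9 * -8.4
Products: -18.56, 15.77, 41.16
Sum = -18.56 + 15.77 + 41.16 = 38.37

38.37


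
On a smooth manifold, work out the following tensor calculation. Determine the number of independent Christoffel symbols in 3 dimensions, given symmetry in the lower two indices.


Christoffel symbols Gamma^k_{ij} are symmetric in i,j, so there are d * d(d+1)/2 independent symbols.
d = 3
d(d+1)/2 = 3 * 4 / 2 = 6
Total = 3 * 6 = 18

18


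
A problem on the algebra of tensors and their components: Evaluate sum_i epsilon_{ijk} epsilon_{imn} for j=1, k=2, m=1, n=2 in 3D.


Using the identity: epsilon_{ijk} epsilon_{imn} = delta_{jm} delta_{kn} - delta_{jn} delta_{km}.
delta_{11} = 1
delta_{22} = 1
delta_{12} = 0
delta_{21} = 0
Result = 1 * 1 - 0 * 0 = 1 - 0 = 1

1


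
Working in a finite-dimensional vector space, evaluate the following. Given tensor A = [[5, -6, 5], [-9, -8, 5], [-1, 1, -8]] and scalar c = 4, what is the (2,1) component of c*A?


Scalar multiplication: (cA)_{ij} = c * A_{ij}.
c = 4
A_{21} = -9
(cA)_{21} = 4 * -9 = -36

-36


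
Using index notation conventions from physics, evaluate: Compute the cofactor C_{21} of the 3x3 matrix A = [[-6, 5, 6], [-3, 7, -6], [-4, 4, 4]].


To find cofactor C_{21}, delete row 2 and column 1.
The resulting 2x2 submatrix is: [[5, 6], [4, 4]]
Minor M_{21} = 5*4 - 6*4
  = 20 - 24 = -4
Sign = (-1)^(2+1) = (-1)^3 = -1
Cofactor C_{21} = -1 * -4 = 4

4


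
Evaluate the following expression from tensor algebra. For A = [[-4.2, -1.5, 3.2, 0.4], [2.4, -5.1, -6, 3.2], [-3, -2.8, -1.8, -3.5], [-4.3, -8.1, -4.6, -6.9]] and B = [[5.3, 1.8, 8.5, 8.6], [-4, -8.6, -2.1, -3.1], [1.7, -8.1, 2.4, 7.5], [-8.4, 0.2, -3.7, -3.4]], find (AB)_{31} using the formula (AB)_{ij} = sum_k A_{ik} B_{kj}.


(AB)_{ij} = sum_k A_{ik} B_{kj}.
For i=3, j=1:
A_{31} * B_{11} = -3 * 5.3 = -15.9
A_{32} * B_{21} = -2.8 * -4 = 11.2
A_{33} * B_{31} = -1.8 * 1.7 = -3.06
A_{34} * B_{41} = -3.5 * -8.4 = 29.4
Sum = -15.9 + 11.2 + -3.06 + 29.4 = 21.64

21.64


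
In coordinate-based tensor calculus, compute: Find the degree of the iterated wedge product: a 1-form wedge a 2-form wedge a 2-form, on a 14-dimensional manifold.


The degree of a wedge product is the sum of the degrees of the individual forms.
Degrees: 1, 2, 2
Total degree = 1 + 2 + 2 = 5

5


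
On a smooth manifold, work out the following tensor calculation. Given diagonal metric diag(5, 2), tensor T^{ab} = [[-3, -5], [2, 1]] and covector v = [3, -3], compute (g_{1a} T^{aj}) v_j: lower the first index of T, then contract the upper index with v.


Step 1: lower the first index. For a diagonal metric, g_{ia} T^{aj} = g_{ii} T^{ij} (no sum on i).
g_{11} = 5
S_1{}^1 = 5 * T^{11} = 5 * -3 = -15
S_1{}^2 = 5 * T^{12} = 5 * -5 = -25
Step 2: contract S_1{}^j with v_j.
S_1{}^1 * v_1 = -15 * 3 = -45
S_1{}^2 * v_2 = -25 * -3 = 75
Result = -45 + 75 = 30

30


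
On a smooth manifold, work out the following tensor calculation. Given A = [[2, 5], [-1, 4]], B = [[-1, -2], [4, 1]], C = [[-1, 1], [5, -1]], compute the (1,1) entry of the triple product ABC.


(ABC)_{11} = sum_m (AB)_{1m} C_{m1}. First compute row 1 of AB.
(AB)_{11} = 2*-1 + 5*4 = 18
(AB)_{12} = 2*-2 + 5*1 = 1
Now contract with column 1 of C:
(AB)_{11} * C_{11} = 18 * -1 = -18
(AB)_{12} * C_{21} = 1 * 5 = 5
(ABC)_{11} = -18 + 5 = -13

-13


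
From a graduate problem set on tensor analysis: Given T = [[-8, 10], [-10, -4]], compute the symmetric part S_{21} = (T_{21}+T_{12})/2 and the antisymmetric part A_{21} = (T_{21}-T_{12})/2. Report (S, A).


T_{21} = -10
T_{12} = 10
S_{21} = (-10 + 10)/2 = 0/2 = 0
A_{21} = (-10 - 10)/2 = -20/2 = -10
Check: S + A = 0 + -10 = -10 = T_{21}.

(0, -10)


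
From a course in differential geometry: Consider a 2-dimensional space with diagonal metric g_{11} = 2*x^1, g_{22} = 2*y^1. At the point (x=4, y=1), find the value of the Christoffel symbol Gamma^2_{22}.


For a diagonal metric, Gamma^k_{ij} = (1/2) g^{kk} (dg_{ik}/dx_j + dg_{jk}/dx_i - dg_{ij}/dx_k).
The metric is diagonal, so g_{ab} = 0 for a != b.
At the given point: g_{11} = 8, g_{22} = 2
g^{22} = 1/2
dg_{22}/dx_2 = dg_{22}/dx_2 = 2
dg_{22}/dx_2 = dg_{22}/dx_2 = 2
dg_{22}/dx_2 = dg_{22}/dx_2 = 2
Numerator = 2 + 2 - 2 = 2
Gamma^2_{22} = 2 / (2 * 2) = 1/2

1/2


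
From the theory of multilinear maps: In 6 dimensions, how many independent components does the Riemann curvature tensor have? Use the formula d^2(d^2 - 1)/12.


The Riemann tensor in d dimensions has d^2(d^2 - 1)/12 independent components.
d = 6, so d^2 = 36
d^2 - 1 = 35
d^2(d^2 - 1) = 36 * 35 = 1260
Divide by 12: 1260 / 12 = 105

105


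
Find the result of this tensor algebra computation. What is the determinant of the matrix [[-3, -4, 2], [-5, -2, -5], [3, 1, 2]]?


Expanding along the first row, det(A) = a11*M_11 - a12*M_12 + a13*M_13, where M_1j is the (1,j) minor.
Minor M_11 = -2*2 - -5*1 = 1
Minor M_12 = -5*2 - -5*3 = 5
Minor M_13 = -5*1 - -2*3 = 1
det = -3*(1) - -4*(5) + 2*(1)
    = -3 - -20 + 2
    = 19

19


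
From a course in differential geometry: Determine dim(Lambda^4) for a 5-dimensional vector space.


The dimension of the space of p-forms on an n-dimensional space is C(n, p).
n = 5, p = 4
C(5, 4) = 5! / (4! * 1!) = 5

5


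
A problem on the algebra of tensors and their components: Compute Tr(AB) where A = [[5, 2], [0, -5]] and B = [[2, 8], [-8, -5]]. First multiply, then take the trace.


Tr(AB) = sum_i (AB)_{ii} where (AB)_{ii} = sum_k A_{ik} B_{ki}.
(AB)_{11} = 5*2 + 2*-8 = -6
(AB)_{22} = 0*8 + -5*-5 = 25
Tr(AB) = -6 + 25 = 19

19


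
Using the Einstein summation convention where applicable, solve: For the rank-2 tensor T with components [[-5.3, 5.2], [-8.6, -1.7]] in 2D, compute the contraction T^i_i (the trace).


The contraction (trace) of a rank-2 tensor is the sum of its diagonal elements.
Diagonal entries: A[1,1] = -5.3, A[2,2] = -1.7
Tr(A) = -5.3 + -1.7 = -7

-7


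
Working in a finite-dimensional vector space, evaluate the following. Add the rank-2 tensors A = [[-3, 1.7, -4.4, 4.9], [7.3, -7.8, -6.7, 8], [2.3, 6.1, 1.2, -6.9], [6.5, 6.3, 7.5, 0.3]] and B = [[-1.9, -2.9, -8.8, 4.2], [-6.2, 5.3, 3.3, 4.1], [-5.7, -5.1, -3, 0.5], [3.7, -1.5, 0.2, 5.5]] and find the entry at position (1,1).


Tensor addition is component-wise: (A + B)_{ij} = A_{ij} + B_{ij}.
A_{11} = -3
B_{11} = -1.9
(A + B)_{11} = -3 + -1.9 = -4.9

-4.9


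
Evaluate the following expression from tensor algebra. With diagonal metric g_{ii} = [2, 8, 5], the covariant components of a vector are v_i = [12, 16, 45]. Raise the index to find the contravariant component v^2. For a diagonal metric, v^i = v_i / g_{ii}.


To raise an index with a diagonal metric: v^i = v_i / g_{ii}.
For index 2: v_2 = 16, g_{22} = 8
v^2 = 16 / 8 = 2

2
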